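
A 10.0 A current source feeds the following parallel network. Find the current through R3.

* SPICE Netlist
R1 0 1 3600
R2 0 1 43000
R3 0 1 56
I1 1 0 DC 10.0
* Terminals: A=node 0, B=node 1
All resistors sit directly between nodes 0 and 1, so they are in parallel and share one voltage V; the full source current 10 A splits among them.
1/R_par = 1/3600 + 1/43000 + 1/56 = 0.01816 S  =>  R_par = 55.07 Ω
V = I × R_par = 10 × 55.07 = 550.7 V
I_R3 = V/R3 = 550.7/56 = 9.834 A

Final answer: 9.834 A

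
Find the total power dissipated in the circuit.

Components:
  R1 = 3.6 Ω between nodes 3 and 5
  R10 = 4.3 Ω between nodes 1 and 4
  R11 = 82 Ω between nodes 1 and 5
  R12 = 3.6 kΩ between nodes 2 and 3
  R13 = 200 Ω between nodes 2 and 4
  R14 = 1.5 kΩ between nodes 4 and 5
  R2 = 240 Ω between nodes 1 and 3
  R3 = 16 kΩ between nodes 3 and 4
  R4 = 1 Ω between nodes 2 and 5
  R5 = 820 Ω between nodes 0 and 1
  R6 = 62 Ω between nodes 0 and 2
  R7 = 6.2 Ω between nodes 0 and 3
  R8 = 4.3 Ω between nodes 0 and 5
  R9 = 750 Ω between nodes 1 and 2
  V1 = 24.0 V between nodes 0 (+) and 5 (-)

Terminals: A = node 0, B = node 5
Nodal analysis, taking node 5 as the 0 V reference.
Source V1 fixes V_0 = 24 V.
KCL at each unknown node (sum of currents leaving = 0; resistances in Ω):
  Node 1: (V_1 - V_3)/240 + (V_1 - 24)/820 + (V_1 - V_2)/750 + (V_1 - V_4)/4.3 + (V_1 - 0)/82 = 0
  Node 2: (V_2 - 0)/1 + (V_2 - 24)/62 + (V_2 - V_1)/750 + (V_2 - V_3)/3600 + (V_2 - V_4)/200 = 0
  Node 3: (V_3 - 0)/3.6 + (V_3 - V_1)/240 + (V_3 - V_4)/16000 + (V_3 - 24)/6.2 + (V_3 - V_2)/3600 = 0
  Node 4: (V_4 - V_3)/16000 + (V_4 - V_1)/4.3 + (V_4 - V_2)/200 + (V_4 - 0)/1500 = 0
Collecting terms (coefficients in siemens):
  0.2515·V_1 - 0.001333·V_2 - 0.004167·V_3 - 0.2326·V_4 = 0.02927
  1.023·V_2 - 0.001333·V_1 - 0.0002778·V_3 - 0.005·V_4 = 0.3871
  0.4436·V_3 - 0.004167·V_1 - 0.0002778·V_2 - 0.0000625·V_4 = 3.871
  0.2383·V_4 - 0.2326·V_1 - 0.005·V_2 - 0.0000625·V_3 = 0
Solving these 4 simultaneous equations (Gaussian elimination) gives:
  V_1 = 2.805 V, V_2 = 0.398 V, V_3 = 8.754 V, V_4 = 2.749 V
Power in each resistor, P = (ΔV)²/R:
  P_R1 = (8.754 - 0)²/3.6 = 21.29 W
  P_R2 = (2.805 - 8.754)²/240 = 0.1474 W
  P_R3 = (8.754 - 2.749)²/16000 = 0.002254 W
  P_R4 = (0.398 - 0)²/1 = 0.1584 W
  P_R5 = (24 - 2.805)²/820 = 0.5478 W
  P_R6 = (24 - 0.398)²/62 = 8.985 W
  P_R7 = (24 - 8.754)²/6.2 = 37.49 W
  P_R8 = (24 - 0)²/4.3 = 134 W
  P_R9 = (2.805 - 0.398)²/750 = 0.007728 W
  P_R10 = (2.805 - 2.749)²/4.3 = 0.0007504 W
  P_R11 = (2.805 - 0)²/82 = 0.09598 W
  P_R12 = (0.398 - 8.754)²/3600 = 0.01939 W
  P_R13 = (0.398 - 2.749)²/200 = 0.02763 W
  P_R14 = (2.749 - 0)²/1500 = 0.005036 W
P_total = P_R1 + P_R2 + P_R3 + P_R4 + P_R5 + P_R6 + P_R7 + P_R8 + P_R9 + P_R10 + P_R11 + P_R12 + P_R13 + P_R14 = 202.7 W

Final answer: 202.7 W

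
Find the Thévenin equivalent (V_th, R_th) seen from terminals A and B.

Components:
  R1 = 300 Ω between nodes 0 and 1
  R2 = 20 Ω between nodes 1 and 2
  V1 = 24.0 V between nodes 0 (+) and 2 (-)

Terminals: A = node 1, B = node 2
Step 1 — V_th is the open-circuit voltage V_A - V_B (nothing connected across the terminals).
Nodal analysis, taking node 2 as the 0 V reference.
Source V1 fixes V_0 = 24 V.
KCL at each unknown node (sum of currents leaving = 0; resistances in Ω):
  Node 1: (V_1 - 24)/300 + (V_1 - 0)/20 = 0
Collecting terms: 0.05333 × V_1 = 0.08  =>  V_1 = 1.5 V
V_th = V_1 - V_2 = 1.5 - 0 = 1.5 V
Step 2 — R_th: zero the source — replace V1 by a short circuit (node 2 merges into node 0) — and find the resistance seen between A (node 1) and B (node 0).
Reduce the network between node 1 (A) and node 0 (B) by series/parallel combination:
  Rp1 = R1 ‖ R2 (parallel, both between nodes 0 and 1) = 1/(1/300 + 1/20) = 18.75 Ω
R_th = 18.75 Ω

Final answer: V_th = 1.5 V, R_th = 18.75 Ω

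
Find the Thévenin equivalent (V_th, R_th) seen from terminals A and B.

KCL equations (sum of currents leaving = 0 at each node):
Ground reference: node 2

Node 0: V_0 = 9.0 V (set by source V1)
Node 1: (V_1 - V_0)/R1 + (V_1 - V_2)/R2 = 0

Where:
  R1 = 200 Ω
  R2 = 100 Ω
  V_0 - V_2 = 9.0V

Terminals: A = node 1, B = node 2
Step 1 — V_th is the open-circuit voltage V_A - V_B (nothing connected across the terminals).
Nodal analysis, taking node 2 as the 0 V reference.
Source V1 fixes V_0 = 9 V.
KCL at each unknown node (sum of currents leaving = 0; resistances in Ω):
  Node 1: (V_1 - 9)/200 + (V_1 - 0)/100 = 0
Collecting terms: 0.015 × V_1 = 0.045  =>  V_1 = 3 V
V_th = V_1 - V_2 = 3 - 0 = 3 V
Step 2 — R_th: zero the source — replace V1 by a short circuit (node 2 merges into node 0) — and find the resistance seen between A (node 1) and B (node 0).
Reduce the network between node 1 (A) and node 0 (B) by series/parallel combination:
  Rp1 = R1 ‖ R2 (parallel, both between nodes 0 and 1) = 1/(1/200 + 1/100) = 66.67 Ω
R_th = 66.67 Ω

Final answer: V_th = 3 V, R_th = 66.67 Ω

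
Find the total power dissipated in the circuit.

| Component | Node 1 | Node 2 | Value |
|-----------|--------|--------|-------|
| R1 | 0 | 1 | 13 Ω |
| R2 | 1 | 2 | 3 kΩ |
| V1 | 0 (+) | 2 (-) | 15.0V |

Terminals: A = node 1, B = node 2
Nodal analysis, taking node 2 as the 0 V reference.
Source V1 fixes V_0 = 15 V.
KCL at each unknown node (sum of currents leaving = 0; resistances in Ω):
  Node 1: (V_1 - 15)/13 + (V_1 - 0)/3000 = 0
Collecting terms: 0.07726 × V_1 = 1.154  =>  V_1 = 14.94 V
Power in each resistor, P = (ΔV)²/R:
  P_R1 = (15 - 14.94)²/13 = 0.0003222 W
  P_R2 = (14.94 - 0)²/3000 = 0.07435 W
P_total = P_R1 + P_R2 = 0.07468 W

Final answer: 0.07468 W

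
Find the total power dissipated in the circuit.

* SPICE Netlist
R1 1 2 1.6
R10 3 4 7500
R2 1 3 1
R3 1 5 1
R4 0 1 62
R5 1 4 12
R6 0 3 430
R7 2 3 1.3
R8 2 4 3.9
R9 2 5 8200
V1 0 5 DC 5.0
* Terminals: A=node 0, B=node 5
Nodal analysis, taking node 5 as the 0 V reference.
Source V1 fixes V_0 = 5 V.
KCL at each unknown node (sum of currents leaving = 0; resistances in Ω):
  Node 1: (V_1 - V_2)/1.6 + (V_1 - V_3)/1 + (V_1 - 0)/1 + (V_1 - 5)/62 + (V_1 - V_4)/12 = 0
  Node 2: (V_2 - V_1)/1.6 + (V_2 - V_3)/1.3 + (V_2 - V_4)/3.9 + (V_2 - 0)/8200 = 0
  Node 3: (V_3 - V_1)/1 + (V_3 - 5)/430 + (V_3 - V_2)/1.3 + (V_3 - V_4)/7500 = 0
  Node 4: (V_4 - V_1)/12 + (V_4 - V_2)/3.9 + (V_4 - V_3)/7500 = 0
Collecting terms (coefficients in siemens):
  2.724·V_1 - 0.625·V_2 - 1·V_3 - 0.08333·V_4 = 0.08065
  1.651·V_2 - 0.625·V_1 - 0.7692·V_3 - 0.2564·V_4 = 0
  1.772·V_3 - 1·V_1 - 0.7692·V_2 - 0.0001333·V_4 = 0.01163
  0.3399·V_4 - 0.08333·V_1 - 0.2564·V_2 - 0.0001333·V_3 = 0
Solving these 4 simultaneous equations (Gaussian elimination) gives:
  V_1 = 0.09057 V, V_2 = 0.09497 V, V_3 = 0.09893 V, V_4 = 0.0939 V
Power in each resistor, P = (ΔV)²/R:
  P_R1 = (0.09057 - 0.09497)²/1.6 = 0.00001212 W
  P_R2 = (0.09057 - 0.09893)²/1 = 0.00006983 W
  P_R3 = (0.09057 - 0)²/1 = 0.008203 W
  P_R4 = (5 - 0.09057)²/62 = 0.3887 W
  P_R5 = (0.09057 - 0.0939)²/12 = 0.0000009217 W
  P_R6 = (5 - 0.09893)²/430 = 0.05586 W
  P_R7 = (0.09497 - 0.09893)²/1.3 = 0.00001202 W
  P_R8 = (0.09497 - 0.0939)²/3.9 = 0.0000002981 W
  P_R9 = (0.09497 - 0)²/8200 = 0.0000011 W
  P_R10 = (0.09893 - 0.0939)²/7500 = 0.000000003375 W
P_total = P_R1 + P_R2 + P_R3 + P_R4 + P_R5 + P_R6 + P_R7 + P_R8 + P_R9 + P_R10 = 0.4529 W

Final answer: 0.4529 W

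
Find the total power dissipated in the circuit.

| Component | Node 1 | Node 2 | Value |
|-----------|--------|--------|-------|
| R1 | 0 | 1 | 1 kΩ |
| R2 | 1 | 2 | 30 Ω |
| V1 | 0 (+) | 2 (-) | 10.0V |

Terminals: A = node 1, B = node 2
Nodal analysis, taking node 2 as the 0 V reference.
Source V1 fixes V_0 = 10 V.
KCL at each unknown node (sum of currents leaving = 0; resistances in Ω):
  Node 1: (V_1 - 10)/1000 + (V_1 - 0)/30 = 0
Collecting terms: 0.03433 × V_1 = 0.01  =>  V_1 = 0.2913 V
Power in each resistor, P = (ΔV)²/R:
  P_R1 = (10 - 0.2913)²/1000 = 0.09426 W
  P_R2 = (0.2913 - 0)²/30 = 0.002828 W
P_total = P_R1 + P_R2 = 0.09709 W

Final answer: 0.09709 W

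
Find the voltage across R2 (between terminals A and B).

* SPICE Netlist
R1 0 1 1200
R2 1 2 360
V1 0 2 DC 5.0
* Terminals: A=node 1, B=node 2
R1 and R2 are in series across V1 (node 0 → node 1 → node 2), and the output A–B is taken across R2, so this is a voltage divider.
Series current: I = V1/(R1 + R2) = 5/(1200 + 360) = 5/1560 = 0.003205 A
V_R2 = I × R2 = V1 × R2/(R1 + R2) = 5 × 360/1560 = 1.154 V

Final answer: 1.154 V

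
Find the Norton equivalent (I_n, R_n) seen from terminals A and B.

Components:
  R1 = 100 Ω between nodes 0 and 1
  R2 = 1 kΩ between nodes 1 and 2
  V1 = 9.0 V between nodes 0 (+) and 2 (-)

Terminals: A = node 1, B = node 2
Find the Thévenin equivalent first; then I_n = V_th/R_th and R_n = R_th.
Step 1 — V_th is the open-circuit voltage V_A - V_B (nothing connected across the terminals).
Nodal analysis, taking node 2 as the 0 V reference.
Source V1 fixes V_0 = 9 V.
KCL at each unknown node (sum of currents leaving = 0; resistances in Ω):
  Node 1: (V_1 - 9)/100 + (V_1 - 0)/1000 = 0
Collecting terms: 0.011 × V_1 = 0.09  =>  V_1 = 8.182 V
V_th = V_1 - V_2 = 8.182 - 0 = 8.182 V
Step 2 — R_th: zero the source — replace V1 by a short circuit (node 2 merges into node 0) — and find the resistance seen between A (node 1) and B (node 0).
Reduce the network between node 1 (A) and node 0 (B) by series/parallel combination:
  Rp1 = R1 ‖ R2 (parallel, both between nodes 0 and 1) = 1/(1/100 + 1/1000) = 90.91 Ω
R_th = 90.91 Ω
I_n = V_th/R_th = 8.182/90.91 = 0.09 A, and R_n = R_th = 90.91 Ω

Final answer: I_n = 0.09 A, R_n = 90.91 Ω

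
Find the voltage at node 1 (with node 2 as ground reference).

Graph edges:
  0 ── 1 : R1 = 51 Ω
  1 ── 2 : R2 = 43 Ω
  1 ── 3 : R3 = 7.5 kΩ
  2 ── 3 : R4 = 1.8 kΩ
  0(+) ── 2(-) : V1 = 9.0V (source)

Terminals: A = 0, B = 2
Nodal analysis, taking node 2 as the 0 V reference.
Source V1 fixes V_0 = 9 V.
KCL at each unknown node (sum of currents leaving = 0; resistances in Ω):
  Node 1: (V_1 - 9)/51 + (V_1 - 0)/43 + (V_1 - V_3)/7500 = 0
  Node 3: (V_3 - V_1)/7500 + (V_3 - 0)/1800 = 0
Collecting terms (coefficients in siemens):
  0.043·V_1 - 0.0001333·V_3 = 0.1765
  0.0006889·V_3 - 0.0001333·V_1 = 0
Determinant D = (0.043)(0.0006889) - (-0.0001333)(-0.0001333) = 0.0000296
V_1 = [(0.1765)(0.0006889) - (-0.0001333)(0)]/D = 4.107 V
V_3 = [(0.043)(0) - (0.1765)(-0.0001333)]/D = 0.7948 V
The requested potential is V_1 = 4.107 V.

Final answer: V_1 = 4.107 V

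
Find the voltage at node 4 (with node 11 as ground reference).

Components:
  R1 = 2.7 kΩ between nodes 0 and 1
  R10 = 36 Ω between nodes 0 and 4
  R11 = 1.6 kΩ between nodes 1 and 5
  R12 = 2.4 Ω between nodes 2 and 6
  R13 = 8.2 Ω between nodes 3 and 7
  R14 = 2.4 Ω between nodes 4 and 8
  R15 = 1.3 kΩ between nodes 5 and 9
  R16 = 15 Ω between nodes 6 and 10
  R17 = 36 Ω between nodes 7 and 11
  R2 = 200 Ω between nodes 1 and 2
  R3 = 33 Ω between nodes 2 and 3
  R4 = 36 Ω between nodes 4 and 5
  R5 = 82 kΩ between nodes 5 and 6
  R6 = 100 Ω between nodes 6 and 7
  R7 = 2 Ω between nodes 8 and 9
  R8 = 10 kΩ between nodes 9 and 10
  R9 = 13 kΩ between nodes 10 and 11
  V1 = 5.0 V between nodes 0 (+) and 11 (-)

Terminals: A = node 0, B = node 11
Nodal analysis, taking node 11 as the 0 V reference.
Source V1 fixes V_0 = 5 V.
KCL at each unknown node (sum of currents leaving = 0; resistances in Ω):
  Node 1: (V_1 - 5)/2700 + (V_1 - V_2)/200 + (V_1 - V_5)/1600 = 0
  Node 2: (V_2 - V_1)/200 + (V_2 - V_3)/33 + (V_2 - V_6)/2.4 = 0
  Node 3: (V_3 - V_2)/33 + (V_3 - V_7)/8.2 = 0
  Node 4: (V_4 - V_5)/36 + (V_4 - 5)/36 + (V_4 - V_8)/2.4 = 0
  Node 5: (V_5 - V_4)/36 + (V_5 - V_6)/82000 + (V_5 - V_1)/1600 + (V_5 - V_9)/1300 = 0
  Node 6: (V_6 - V_5)/82000 + (V_6 - V_7)/100 + (V_6 - V_2)/2.4 + (V_6 - V_10)/15 = 0
  Node 7: (V_7 - V_6)/100 + (V_7 - V_3)/8.2 + (V_7 - 0)/36 = 0
  Node 8: (V_8 - V_9)/2 + (V_8 - V_4)/2.4 = 0
  Node 9: (V_9 - V_8)/2 + (V_9 - V_10)/10000 + (V_9 - V_5)/1300 = 0
  Node 10: (V_10 - V_9)/10000 + (V_10 - 0)/13000 + (V_10 - V_6)/15 = 0
Collecting terms (coefficients in siemens):
  0.005995·V_1 - 0.005·V_2 - 0.000625·V_5 = 0.001852
  0.452·V_2 - 0.005·V_1 - 0.0303·V_3 - 0.4167·V_6 = 0
  0.1523·V_3 - 0.0303·V_2 - 0.122·V_7 = 0
  0.4722·V_4 - 0.02778·V_5 - 0.4167·V_8 = 0.1389
  0.02918·V_5 - 0.000625·V_1 - 0.02778·V_4 - 0.0000122·V_6 - 0.0007692·V_9 = 0
  0.4933·V_6 - 0.4167·V_2 - 0.0000122·V_5 - 0.01·V_7 - 0.06667·V_10 = 0
  0.1597·V_7 - 0.122·V_3 - 0.01·V_6 = 0
  0.9167·V_8 - 0.4167·V_4 - 0.5·V_9 = 0
  0.5009·V_9 - 0.0007692·V_5 - 0.5·V_8 - 0.0001·V_10 = 0
  0.06684·V_10 - 0.06667·V_6 - 0.0001·V_9 = 0
Solving these 10 simultaneous equations (Gaussian elimination) gives:
  V_1 = 1.045 V, V_2 = 0.2816 V, V_3 = 0.1804 V, V_4 = 4.897 V
  V_5 = 4.812 V, V_6 = 0.2798 V, V_7 = 0.1553 V, V_8 = 4.895 V
  V_9 = 4.894 V, V_10 = 0.2864 V
The requested potential is V_4 = 4.897 V.

Final answer: V_4 = 4.897 V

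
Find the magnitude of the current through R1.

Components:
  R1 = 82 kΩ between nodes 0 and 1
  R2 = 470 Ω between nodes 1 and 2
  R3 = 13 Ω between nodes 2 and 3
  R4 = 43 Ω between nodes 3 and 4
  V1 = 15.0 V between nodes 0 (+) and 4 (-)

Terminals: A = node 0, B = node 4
Nodal analysis, taking node 4 as the 0 V reference.
Source V1 fixes V_0 = 15 V.
KCL at each unknown node (sum of currents leaving = 0; resistances in Ω):
  Node 1: (V_1 - 15)/82000 + (V_1 - V_2)/470 = 0
  Node 2: (V_2 - V_1)/470 + (V_2 - V_3)/13 = 0
  Node 3: (V_3 - V_2)/13 + (V_3 - 0)/43 = 0
Collecting terms (coefficients in siemens):
  0.00214·V_1 - 0.002128·V_2 = 0.0001829
  0.07905·V_2 - 0.002128·V_1 - 0.07692·V_3 = 0
  0.1002·V_3 - 0.07692·V_2 = 0
Solving these 3 simultaneous equations (Gaussian elimination) gives:
  V_1 = 0.09561 V, V_2 = 0.01018 V, V_3 = 0.007816 V
I_R1 = (V_0 - V_1)/R1 = (15 - 0.09561)/82000 = 0.0001818 A
|I_R1| = 0.0001818 A

Final answer: |I_R1| = 0.0001818 A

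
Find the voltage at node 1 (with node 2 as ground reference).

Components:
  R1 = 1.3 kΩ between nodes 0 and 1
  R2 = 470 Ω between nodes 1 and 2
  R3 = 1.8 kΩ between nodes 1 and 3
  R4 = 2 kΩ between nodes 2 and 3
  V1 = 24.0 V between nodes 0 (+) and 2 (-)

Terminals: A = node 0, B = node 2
Nodal analysis, taking node 2 as the 0 V reference.
Source V1 fixes V_0 = 24 V.
KCL at each unknown node (sum of currents leaving = 0; resistances in Ω):
  Node 1: (V_1 - 24)/1300 + (V_1 - 0)/470 + (V_1 - V_3)/1800 = 0
  Node 3: (V_3 - V_1)/1800 + (V_3 - 0)/2000 = 0
Collecting terms (coefficients in siemens):
  0.003452·V_1 - 0.0005556·V_3 = 0.01846
  0.001056·V_3 - 0.0005556·V_1 = 0
Determinant D = (0.003452)(0.001056) - (-0.0005556)(-0.0005556) = 0.000003336
V_1 = [(0.01846)(0.001056) - (-0.0005556)(0)]/D = 5.842 V
V_3 = [(0.003452)(0) - (0.01846)(-0.0005556)]/D = 3.075 V
The requested potential is V_1 = 5.842 V.

Final answer: V_1 = 5.842 V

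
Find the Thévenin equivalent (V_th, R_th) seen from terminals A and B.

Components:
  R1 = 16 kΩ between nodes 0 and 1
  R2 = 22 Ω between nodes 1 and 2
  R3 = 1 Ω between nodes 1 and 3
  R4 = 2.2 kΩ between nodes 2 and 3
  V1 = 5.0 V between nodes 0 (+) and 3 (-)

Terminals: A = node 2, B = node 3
Step 1 — V_th is the open-circuit voltage V_A - V_B (nothing connected across the terminals).
Nodal analysis, taking node 3 as the 0 V reference.
Source V1 fixes V_0 = 5 V.
KCL at each unknown node (sum of currents leaving = 0; resistances in Ω):
  Node 1: (V_1 - 5)/16000 + (V_1 - V_2)/22 + (V_1 - 0)/1 = 0
  Node 2: (V_2 - V_1)/22 + (V_2 - 0)/2200 = 0
Collecting terms (coefficients in siemens):
  1.046·V_1 - 0.04545·V_2 = 0.0003125
  0.04591·V_2 - 0.04545·V_1 = 0
Determinant D = (1.046)(0.04591) - (-0.04545)(-0.04545) = 0.04593
V_1 = [(0.0003125)(0.04591) - (-0.04545)(0)]/D = 0.0003123 V
V_2 = [(1.046)(0) - (0.0003125)(-0.04545)]/D = 0.0003092 V
V_th = V_2 - V_3 = 0.0003092 - 0 = 0.0003092 V
Step 2 — R_th: zero the source — replace V1 by a short circuit (node 3 merges into node 0) — and find the resistance seen between A (node 2) and B (node 0).
Reduce the network between node 2 (A) and node 0 (B) by series/parallel combination:
  Rp1 = R1 ‖ R3 (parallel, both between nodes 0 and 1) = 1/(1/16000 + 1/1) = 0.9999 Ω
  Rs1 = R2 + Rp1 (series, joined only at node 1) = 22 + 0.9999 = 23 Ω
  Rp2 = R4 ‖ Rs1 (parallel, both between nodes 0 and 2) = 1/(1/2200 + 1/23) = 22.76 Ω
R_th = 22.76 Ω

Final answer: V_th = 0.0003092 V, R_th = 22.76 Ω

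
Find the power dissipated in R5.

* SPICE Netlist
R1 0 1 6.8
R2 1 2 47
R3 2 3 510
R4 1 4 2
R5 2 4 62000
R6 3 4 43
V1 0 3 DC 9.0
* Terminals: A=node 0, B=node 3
Nodal analysis, taking node 3 as the 0 V reference.
Source V1 fixes V_0 = 9 V.
KCL at each unknown node (sum of currents leaving = 0; resistances in Ω):
  Node 1: (V_1 - 9)/6.8 + (V_1 - V_2)/47 + (V_1 - V_4)/2 = 0
  Node 2: (V_2 - V_1)/47 + (V_2 - 0)/510 + (V_2 - V_4)/62000 = 0
  Node 4: (V_4 - V_1)/2 + (V_4 - V_2)/62000 + (V_4 - 0)/43 = 0
Collecting terms (coefficients in siemens):
  0.6683·V_1 - 0.02128·V_2 - 0.5·V_4 = 1.324
  0.02325·V_2 - 0.02128·V_1 - 0.00001613·V_4 = 0
  0.5233·V_4 - 0.5·V_1 - 0.00001613·V_2 = 0
Solving these 3 simultaneous equations (Gaussian elimination) gives:
  V_1 = 7.736 V, V_2 = 7.084 V, V_4 = 7.393 V
I_R5 = (V_2 - V_4)/R5 = (7.084 - 7.393)/62000 = -0.00000498 A
P_R5 = I_R5² × R5 = (-0.00000498)² × 62000 = 0.000001537 W

Final answer: 1.537e-06 W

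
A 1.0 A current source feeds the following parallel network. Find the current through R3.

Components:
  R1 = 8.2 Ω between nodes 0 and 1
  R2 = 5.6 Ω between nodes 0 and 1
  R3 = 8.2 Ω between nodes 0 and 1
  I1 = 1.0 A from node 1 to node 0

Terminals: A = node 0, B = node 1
All resistors sit directly between nodes 0 and 1, so they are in parallel and share one voltage V; the full source current 1 A splits among them.
1/R_par = 1/8.2 + 1/5.6 + 1/8.2 = 0.4225 S  =>  R_par = 2.367 Ω
V = I × R_par = 1 × 2.367 = 2.367 V
I_R3 = V/R3 = 2.367/8.2 = 0.2887 A

Final answer: 0.2887 A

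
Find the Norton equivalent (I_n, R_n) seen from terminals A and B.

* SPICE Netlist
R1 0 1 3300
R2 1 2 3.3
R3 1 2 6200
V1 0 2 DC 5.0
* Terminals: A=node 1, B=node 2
Find the Thévenin equivalent first; then I_n = V_th/R_th and R_n = R_th.
Step 1 — V_th is the open-circuit voltage V_A - V_B (nothing connected across the terminals).
Nodal analysis, taking node 2 as the 0 V reference.
Source V1 fixes V_0 = 5 V.
KCL at each unknown node (sum of currents leaving = 0; resistances in Ω):
  Node 1: (V_1 - 5)/3300 + (V_1 - 0)/3.3 + (V_1 - 0)/6200 = 0
Collecting terms: 0.3035 × V_1 = 0.001515  =>  V_1 = 0.004992 V
V_th = V_1 - V_2 = 0.004992 - 0 = 0.004992 V
Step 2 — R_th: zero the source — replace V1 by a short circuit (node 2 merges into node 0) — and find the resistance seen between A (node 1) and B (node 0).
Reduce the network between node 1 (A) and node 0 (B) by series/parallel combination:
  Rp1 = R1 ‖ R2 ‖ R3 (parallel, all between nodes 0 and 1) = 1/(1/3300 + 1/3.3 + 1/6200) = 3.295 Ω
R_th = 3.295 Ω
I_n = V_th/R_th = 0.004992/3.295 = 0.001515 A, and R_n = R_th = 3.295 Ω

Final answer: I_n = 0.001515 A, R_n = 3.295 Ω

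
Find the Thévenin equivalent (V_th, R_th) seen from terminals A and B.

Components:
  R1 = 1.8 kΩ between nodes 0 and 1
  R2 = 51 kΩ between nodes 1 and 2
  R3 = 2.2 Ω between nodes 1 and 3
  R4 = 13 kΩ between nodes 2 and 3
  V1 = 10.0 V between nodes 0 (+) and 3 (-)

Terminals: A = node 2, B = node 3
Step 1 — V_th is the open-circuit voltage V_A - V_B (nothing connected across the terminals).
Nodal analysis, taking node 3 as the 0 V reference.
Source V1 fixes V_0 = 10 V.
KCL at each unknown node (sum of currents leaving = 0; resistances in Ω):
  Node 1: (V_1 - 10)/1800 + (V_1 - V_2)/51000 + (V_1 - 0)/2.2 = 0
  Node 2: (V_2 - V_1)/51000 + (V_2 - 0)/13000 = 0
Collecting terms (coefficients in siemens):
  0.4551·V_1 - 0.00001961·V_2 = 0.005556
  0.00009653·V_2 - 0.00001961·V_1 = 0
Determinant D = (0.4551)(0.00009653) - (-0.00001961)(-0.00001961) = 0.00004393
V_1 = [(0.005556)(0.00009653) - (-0.00001961)(0)]/D = 0.01221 V
V_2 = [(0.4551)(0) - (0.005556)(-0.00001961)]/D = 0.00248 V
V_th = V_2 - V_3 = 0.00248 - 0 = 0.00248 V
Step 2 — R_th: zero the source — replace V1 by a short circuit (node 3 merges into node 0) — and find the resistance seen between A (node 2) and B (node 0).
Reduce the network between node 2 (A) and node 0 (B) by series/parallel combination:
  Rp1 = R1 ‖ R3 (parallel, both between nodes 0 and 1) = 1/(1/1800 + 1/2.2) = 2.197 Ω
  Rs1 = R2 + Rp1 (series, joined only at node 1) = 51000 + 2.197 = 51000 Ω
  Rp2 = R4 ‖ Rs1 (parallel, both between nodes 0 and 2) = 1/(1/13000 + 1/51000) = 10360 Ω
R_th = 10.36 kΩ

Final answer: V_th = 0.00248 V, R_th = 10.36 kΩ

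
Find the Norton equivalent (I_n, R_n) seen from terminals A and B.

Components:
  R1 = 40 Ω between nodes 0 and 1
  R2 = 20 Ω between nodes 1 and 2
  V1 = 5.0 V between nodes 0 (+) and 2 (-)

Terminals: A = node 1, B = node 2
Find the Thévenin equivalent first; then I_n = V_th/R_th and R_n = R_th.
Step 1 — V_th is the open-circuit voltage V_A - V_B (nothing connected across the terminals).
Nodal analysis, taking node 2 as the 0 V reference.
Source V1 fixes V_0 = 5 V.
KCL at each unknown node (sum of currents leaving = 0; resistances in Ω):
  Node 1: (V_1 - 5)/40 + (V_1 - 0)/20 = 0
Collecting terms: 0.075 × V_1 = 0.125  =>  V_1 = 1.667 V
V_th = V_1 - V_2 = 1.667 - 0 = 1.667 V
Step 2 — R_th: zero the source — replace V1 by a short circuit (node 2 merges into node 0) — and find the resistance seen between A (node 1) and B (node 0).
Reduce the network between node 1 (A) and node 0 (B) by series/parallel combination:
  Rp1 = R1 ‖ R2 (parallel, both between nodes 0 and 1) = 1/(1/40 + 1/20) = 13.33 Ω
R_th = 13.33 Ω
I_n = V_th/R_th = 1.667/13.33 = 0.125 A, and R_n = R_th = 13.33 Ω

Final answer: I_n = 0.125 A, R_n = 13.33 Ω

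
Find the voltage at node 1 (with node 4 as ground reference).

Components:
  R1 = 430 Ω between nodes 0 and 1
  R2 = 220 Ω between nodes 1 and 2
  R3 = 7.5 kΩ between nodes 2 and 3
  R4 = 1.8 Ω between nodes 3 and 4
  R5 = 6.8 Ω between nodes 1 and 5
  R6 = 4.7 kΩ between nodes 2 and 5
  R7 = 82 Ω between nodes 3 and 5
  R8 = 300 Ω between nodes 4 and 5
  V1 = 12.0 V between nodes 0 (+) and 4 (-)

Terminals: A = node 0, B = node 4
Nodal analysis, taking node 4 as the 0 V reference.
Source V1 fixes V_0 = 12 V.
KCL at each unknown node (sum of currents leaving = 0; resistances in Ω):
  Node 1: (V_1 - 12)/430 + (V_1 - V_2)/220 + (V_1 - V_5)/6.8 = 0
  Node 2: (V_2 - V_1)/220 + (V_2 - V_3)/7500 + (V_2 - V_5)/4700 = 0
  Node 3: (V_3 - V_2)/7500 + (V_3 - 0)/1.8 + (V_3 - V_5)/82 = 0
  Node 5: (V_5 - V_1)/6.8 + (V_5 - V_2)/4700 + (V_5 - V_3)/82 + (V_5 - 0)/300 = 0
Collecting terms (coefficients in siemens):
  0.1539·V_1 - 0.004545·V_2 - 0.1471·V_5 = 0.02791
  0.004892·V_2 - 0.004545·V_1 - 0.0001333·V_3 - 0.0002128·V_5 = 0
  0.5679·V_3 - 0.0001333·V_2 - 0.0122·V_5 = 0
  0.1628·V_5 - 0.1471·V_1 - 0.0002128·V_2 - 0.0122·V_3 = 0
Solving these 4 simultaneous equations (Gaussian elimination) gives:
  V_1 = 1.714 V, V_2 = 1.661 V, V_3 = 0.03374 V, V_5 = 1.553 V
The requested potential is V_1 = 1.714 V.

Final answer: V_1 = 1.714 V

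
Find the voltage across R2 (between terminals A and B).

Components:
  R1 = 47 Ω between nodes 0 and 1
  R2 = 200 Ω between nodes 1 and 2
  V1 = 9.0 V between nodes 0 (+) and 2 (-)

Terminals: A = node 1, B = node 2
R1 and R2 are in series across V1 (node 0 → node 1 → node 2), and the output A–B is taken across R2, so this is a voltage divider.
Series current: I = V1/(R1 + R2) = 9/(47 + 200) = 9/247 = 0.03644 A
V_R2 = I × R2 = V1 × R2/(R1 + R2) = 9 × 200/247 = 7.287 V

Final answer: 7.287 V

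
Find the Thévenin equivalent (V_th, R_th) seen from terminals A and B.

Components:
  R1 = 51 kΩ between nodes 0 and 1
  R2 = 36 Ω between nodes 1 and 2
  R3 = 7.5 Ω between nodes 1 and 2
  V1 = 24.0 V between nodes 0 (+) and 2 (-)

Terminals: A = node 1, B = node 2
Step 1 — V_th is the open-circuit voltage V_A - V_B (nothing connected across the terminals).
Nodal analysis, taking node 2 as the 0 V reference.
Source V1 fixes V_0 = 24 V.
KCL at each unknown node (sum of currents leaving = 0; resistances in Ω):
  Node 1: (V_1 - 24)/51000 + (V_1 - 0)/36 + (V_1 - 0)/7.5 = 0
Collecting terms: 0.1611 × V_1 = 0.0004706  =>  V_1 = 0.002921 V
V_th = V_1 - V_2 = 0.002921 - 0 = 0.002921 V
Step 2 — R_th: zero the source — replace V1 by a short circuit (node 2 merges into node 0) — and find the resistance seen between A (node 1) and B (node 0).
Reduce the network between node 1 (A) and node 0 (B) by series/parallel combination:
  Rp1 = R1 ‖ R2 ‖ R3 (parallel, all between nodes 0 and 1) = 1/(1/51000 + 1/36 + 1/7.5) = 6.206 Ω
R_th = 6.206 Ω

Final answer: V_th = 0.002921 V, R_th = 6.206 Ω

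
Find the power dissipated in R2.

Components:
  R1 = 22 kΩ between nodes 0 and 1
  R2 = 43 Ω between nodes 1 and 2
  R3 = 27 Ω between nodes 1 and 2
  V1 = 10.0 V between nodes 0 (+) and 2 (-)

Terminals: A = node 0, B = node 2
Nodal analysis, taking node 2 as the 0 V reference.
Source V1 fixes V_0 = 10 V.
KCL at each unknown node (sum of currents leaving = 0; resistances in Ω):
  Node 1: (V_1 - 10)/22000 + (V_1 - 0)/43 + (V_1 - 0)/27 = 0
Collecting terms: 0.06034 × V_1 = 0.0004545  =>  V_1 = 0.007533 V
I_R2 = (V_1 - V_2)/R2 = (0.007533 - 0)/43 = 0.0001752 A
P_R2 = I_R2² × R2 = (0.0001752)² × 43 = 0.00000132 W

Final answer: 1.32e-06 W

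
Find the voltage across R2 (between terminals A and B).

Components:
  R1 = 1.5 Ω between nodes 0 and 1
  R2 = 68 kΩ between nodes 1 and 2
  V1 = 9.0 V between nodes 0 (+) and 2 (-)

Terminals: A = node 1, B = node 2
R1 and R2 are in series across V1 (node 0 → node 1 → node 2), and the output A–B is taken across R2, so this is a voltage divider.
Series current: I = V1/(R1 + R2) = 9/(1.5 + 68000) = 9/68000 = 0.0001324 A
V_R2 = I × R2 = V1 × R2/(R1 + R2) = 9 × 68000/68000 = 9 V

Final answer: 9 V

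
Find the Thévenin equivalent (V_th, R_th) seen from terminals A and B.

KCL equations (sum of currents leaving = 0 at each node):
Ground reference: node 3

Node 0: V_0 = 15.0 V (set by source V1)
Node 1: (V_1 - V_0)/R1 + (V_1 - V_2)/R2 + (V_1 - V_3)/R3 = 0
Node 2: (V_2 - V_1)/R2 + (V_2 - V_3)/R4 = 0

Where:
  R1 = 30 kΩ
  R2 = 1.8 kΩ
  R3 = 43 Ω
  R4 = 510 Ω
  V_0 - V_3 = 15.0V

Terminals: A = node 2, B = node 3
Step 1 — V_th is the open-circuit voltage V_A - V_B (nothing connected across the terminals).
Nodal analysis, taking node 3 as the 0 V reference.
Source V1 fixes V_0 = 15 V.
KCL at each unknown node (sum of currents leaving = 0; resistances in Ω):
  Node 1: (V_1 - 15)/30000 + (V_1 - V_2)/1800 + (V_1 - 0)/43 = 0
  Node 2: (V_2 - V_1)/1800 + (V_2 - 0)/510 = 0
Collecting terms (coefficients in siemens):
  0.02384·V_1 - 0.0005556·V_2 = 0.0005
  0.002516·V_2 - 0.0005556·V_1 = 0
Determinant D = (0.02384)(0.002516) - (-0.0005556)(-0.0005556) = 0.00005969
V_1 = [(0.0005)(0.002516) - (-0.0005556)(0)]/D = 0.02108 V
V_2 = [(0.02384)(0) - (0.0005)(-0.0005556)]/D = 0.004653 V
V_th = V_2 - V_3 = 0.004653 - 0 = 0.004653 V
Step 2 — R_th: zero the source — replace V1 by a short circuit (node 3 merges into node 0) — and find the resistance seen between A (node 2) and B (node 0).
Reduce the network between node 2 (A) and node 0 (B) by series/parallel combination:
  Rp1 = R1 ‖ R3 (parallel, both between nodes 0 and 1) = 1/(1/30000 + 1/43) = 42.94 Ω
  Rs1 = R2 + Rp1 (series, joined only at node 1) = 1800 + 42.94 = 1843 Ω
  Rp2 = R4 ‖ Rs1 (parallel, both between nodes 0 and 2) = 1/(1/510 + 1/1843) = 399.5 Ω
R_th = 399.5 Ω

Final answer: V_th = 0.004653 V, R_th = 399.5 Ω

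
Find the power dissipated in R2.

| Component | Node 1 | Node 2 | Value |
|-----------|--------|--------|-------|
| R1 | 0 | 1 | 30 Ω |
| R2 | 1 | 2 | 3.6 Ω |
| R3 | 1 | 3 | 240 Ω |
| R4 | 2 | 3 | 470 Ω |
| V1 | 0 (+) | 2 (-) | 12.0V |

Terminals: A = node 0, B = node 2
Nodal analysis, taking node 2 as the 0 V reference.
Source V1 fixes V_0 = 12 V.
KCL at each unknown node (sum of currents leaving = 0; resistances in Ω):
  Node 1: (V_1 - 12)/30 + (V_1 - 0)/3.6 + (V_1 - V_3)/240 = 0
  Node 3: (V_3 - V_1)/240 + (V_3 - 0)/470 = 0
Collecting terms (coefficients in siemens):
  0.3153·V_1 - 0.004167·V_3 = 0.4
  0.006294·V_3 - 0.004167·V_1 = 0
Determinant D = (0.3153)(0.006294) - (-0.004167)(-0.004167) = 0.001967
V_1 = [(0.4)(0.006294) - (-0.004167)(0)]/D = 1.28 V
V_3 = [(0.3153)(0) - (0.4)(-0.004167)]/D = 0.8473 V
I_R2 = (V_1 - V_2)/R2 = (1.28 - 0)/3.6 = 0.3555 A
P_R2 = I_R2² × R2 = (0.3555)² × 3.6 = 0.4551 W

Final answer: 0.4551 W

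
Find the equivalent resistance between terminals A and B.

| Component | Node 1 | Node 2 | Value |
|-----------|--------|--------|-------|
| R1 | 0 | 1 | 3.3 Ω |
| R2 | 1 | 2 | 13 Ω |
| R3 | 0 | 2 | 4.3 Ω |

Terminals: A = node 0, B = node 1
Reduce the network between node 0 (A) and node 1 (B) by series/parallel combination:
  Rs1 = R3 + R2 (series, joined only at node 2) = 4.3 + 13 = 17.3 Ω
  Rp1 = R1 ‖ Rs1 (parallel, both between nodes 0 and 1) = 1/(1/3.3 + 1/17.3) = 2.771 Ω
R_eq = 2.771 Ω

Final answer: 2.771 Ω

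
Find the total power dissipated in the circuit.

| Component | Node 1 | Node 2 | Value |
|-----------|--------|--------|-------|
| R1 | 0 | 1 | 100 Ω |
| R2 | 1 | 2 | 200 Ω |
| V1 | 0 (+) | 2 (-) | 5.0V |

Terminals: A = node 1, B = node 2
Nodal analysis, taking node 2 as the 0 V reference.
Source V1 fixes V_0 = 5 V.
KCL at each unknown node (sum of currents leaving = 0; resistances in Ω):
  Node 1: (V_1 - 5)/100 + (V_1 - 0)/200 = 0
Collecting terms: 0.015 × V_1 = 0.05  =>  V_1 = 3.333 V
Power in each resistor, P = (ΔV)²/R:
  P_R1 = (5 - 3.333)²/100 = 0.02778 W
  P_R2 = (3.333 - 0)²/200 = 0.05556 W
P_total = P_R1 + P_R2 = 0.08333 W

Final answer: 0.08333 W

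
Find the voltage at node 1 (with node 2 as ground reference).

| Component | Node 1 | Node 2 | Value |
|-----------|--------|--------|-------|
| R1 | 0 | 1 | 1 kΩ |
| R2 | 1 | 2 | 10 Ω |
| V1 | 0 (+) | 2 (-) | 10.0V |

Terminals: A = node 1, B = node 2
Nodal analysis, taking node 2 as the 0 V reference.
Source V1 fixes V_0 = 10 V.
KCL at each unknown node (sum of currents leaving = 0; resistances in Ω):
  Node 1: (V_1 - 10)/1000 + (V_1 - 0)/10 = 0
Collecting terms: 0.101 × V_1 = 0.01  =>  V_1 = 0.09901 V
The requested potential is V_1 = 0.09901 V.

Final answer: V_1 = 0.09901 V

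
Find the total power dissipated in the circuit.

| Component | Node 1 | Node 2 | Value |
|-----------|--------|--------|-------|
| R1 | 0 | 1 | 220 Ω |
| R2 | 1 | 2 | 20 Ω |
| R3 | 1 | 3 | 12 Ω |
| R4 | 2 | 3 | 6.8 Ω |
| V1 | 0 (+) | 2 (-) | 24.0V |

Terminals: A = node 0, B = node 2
Nodal analysis, taking node 2 as the 0 V reference.
Source V1 fixes V_0 = 24 V.
KCL at each unknown node (sum of currents leaving = 0; resistances in Ω):
  Node 1: (V_1 - 24)/220 + (V_1 - 0)/20 + (V_1 - V_3)/12 = 0
  Node 3: (V_3 - V_1)/12 + (V_3 - 0)/6.8 = 0
Collecting terms (coefficients in siemens):
  0.1379·V_1 - 0.08333·V_3 = 0.1091
  0.2304·V_3 - 0.08333·V_1 = 0
Determinant D = (0.1379)(0.2304) - (-0.08333)(-0.08333) = 0.02482
V_1 = [(0.1091)(0.2304) - (-0.08333)(0)]/D = 1.013 V
V_3 = [(0.1379)(0) - (0.1091)(-0.08333)]/D = 0.3662 V
Power in each resistor, P = (ΔV)²/R:
  P_R1 = (24 - 1.013)²/220 = 2.402 W
  P_R2 = (1.013 - 0)²/20 = 0.05126 W
  P_R3 = (1.013 - 0.3662)²/12 = 0.03481 W
  P_R4 = (0 - 0.3662)²/6.8 = 0.01973 W
P_total = P_R1 + P_R2 + P_R3 + P_R4 = 2.508 W

Final answer: 2.508 W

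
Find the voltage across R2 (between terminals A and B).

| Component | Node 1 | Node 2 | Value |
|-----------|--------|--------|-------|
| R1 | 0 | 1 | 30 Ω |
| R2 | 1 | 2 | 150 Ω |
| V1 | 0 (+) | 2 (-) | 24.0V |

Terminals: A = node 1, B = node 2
R1 and R2 are in series across V1 (node 0 → node 1 → node 2), and the output A–B is taken across R2, so this is a voltage divider.
Series current: I = V1/(R1 + R2) = 24/(30 + 150) = 24/180 = 0.1333 A
V_R2 = I × R2 = V1 × R2/(R1 + R2) = 24 × 150/180 = 20 V

Final answer: 20 V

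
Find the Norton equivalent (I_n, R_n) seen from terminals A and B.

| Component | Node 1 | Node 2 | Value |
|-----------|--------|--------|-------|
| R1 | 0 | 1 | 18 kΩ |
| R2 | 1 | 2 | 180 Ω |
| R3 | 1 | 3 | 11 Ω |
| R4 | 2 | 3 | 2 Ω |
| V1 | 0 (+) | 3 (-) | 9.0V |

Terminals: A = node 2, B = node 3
Find the Thévenin equivalent first; then I_n = V_th/R_th and R_n = R_th.
Step 1 — V_th is the open-circuit voltage V_A - V_B (nothing connected across the terminals).
Nodal analysis, taking node 3 as the 0 V reference.
Source V1 fixes V_0 = 9 V.
KCL at each unknown node (sum of currents leaving = 0; resistances in Ω):
  Node 1: (V_1 - 9)/18000 + (V_1 - V_2)/180 + (V_1 - 0)/11 = 0
  Node 2: (V_2 - V_1)/180 + (V_2 - 0)/2 = 0
Collecting terms (coefficients in siemens):
  0.09652·V_1 - 0.005556·V_2 = 0.0005
  0.5056·V_2 - 0.005556·V_1 = 0
Determinant D = (0.09652)(0.5056) - (-0.005556)(-0.005556) = 0.04877
V_1 = [(0.0005)(0.5056) - (-0.005556)(0)]/D = 0.005184 V
V_2 = [(0.09652)(0) - (0.0005)(-0.005556)]/D = 0.00005696 V
V_th = V_2 - V_3 = 0.00005696 - 0 = 0.00005696 V
Step 2 — R_th: zero the source — replace V1 by a short circuit (node 3 merges into node 0) — and find the resistance seen between A (node 2) and B (node 0).
Reduce the network between node 2 (A) and node 0 (B) by series/parallel combination:
  Rp1 = R1 ‖ R3 (parallel, both between nodes 0 and 1) = 1/(1/18000 + 1/11) = 10.99 Ω
  Rs1 = R2 + Rp1 (series, joined only at node 1) = 180 + 10.99 = 191 Ω
  Rp2 = R4 ‖ Rs1 (parallel, both between nodes 0 and 2) = 1/(1/2 + 1/191) = 1.979 Ω
R_th = 1.979 Ω
I_n = V_th/R_th = 0.00005696/1.979 = 0.00002878 A, and R_n = R_th = 1.979 Ω

Final answer: I_n = 2.878e-05 A, R_n = 1.979 Ω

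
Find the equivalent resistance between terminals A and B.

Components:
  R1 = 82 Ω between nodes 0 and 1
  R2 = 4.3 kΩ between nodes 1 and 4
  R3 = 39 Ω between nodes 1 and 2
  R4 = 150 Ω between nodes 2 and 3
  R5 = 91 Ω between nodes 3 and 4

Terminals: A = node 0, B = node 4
Reduce the network between node 0 (A) and node 4 (B) by series/parallel combination:
  Rs1 = R3 + R4 (series, joined only at node 2) = 39 + 150 = 189 Ω
  Rs2 = R5 + Rs1 (series, joined only at node 3) = 91 + 189 = 280 Ω
  Rp1 = R2 ‖ Rs2 (parallel, both between nodes 1 and 4) = 1/(1/4300 + 1/280) = 262.9 Ω
  Rs3 = R1 + Rp1 (series, joined only at node 1) = 82 + 262.9 = 344.9 Ω
R_eq = 344.9 Ω

Final answer: 344.9 Ω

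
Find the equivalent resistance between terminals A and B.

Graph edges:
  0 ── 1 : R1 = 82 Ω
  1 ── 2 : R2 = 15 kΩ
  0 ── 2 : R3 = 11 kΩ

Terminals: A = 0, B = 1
Reduce the network between node 0 (A) and node 1 (B) by series/parallel combination:
  Rs1 = R3 + R2 (series, joined only at node 2) = 11000 + 15000 = 26000 Ω
  Rp1 = R1 ‖ Rs1 (parallel, both between nodes 0 and 1) = 1/(1/82 + 1/26000) = 81.74 Ω
R_eq = 81.74 Ω

Final answer: 81.74 Ω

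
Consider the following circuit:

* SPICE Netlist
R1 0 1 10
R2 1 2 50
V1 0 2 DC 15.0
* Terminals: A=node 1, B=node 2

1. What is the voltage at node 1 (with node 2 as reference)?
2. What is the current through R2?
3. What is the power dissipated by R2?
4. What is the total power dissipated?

Nodal analysis, taking node 2 as the 0 V reference.
Source V1 fixes V_0 = 15 V.
KCL at each unknown node (sum of currents leaving = 0; resistances in Ω):
  Node 1: (V_1 - 15)/10 + (V_1 - 0)/50 = 0
Collecting terms: 0.12 × V_1 = 1.5  =>  V_1 = 12.5 V
Part 1:
  Read off the nodal solution: V_1 = 12.5 V
Part 2:
  I_R2 = (V_1 - V_2)/R2 = (12.5 - 0)/50 = 0.25 A
  Magnitude: I_R2 = 0.25 A
Part 3:
  I_R2 = (V_1 - V_2)/R2 = (12.5 - 0)/50 = 0.25 A
  P_R2 = I_R2² × R2 = (0.25)² × 50 = 3.125 W
Part 4:
  Power in each resistor, P = (ΔV)²/R:
    P_R1 = (15 - 12.5)²/10 = 0.625 W
    P_R2 = (12.5 - 0)²/50 = 3.125 W
  P_total = P_R1 + P_R2 = 3.75 W

Final answers:
1. V_1 = 12.5 V
2. I_R2 = 0.25 A
3. P_R2 = 3.125 W
4. P_total = 3.75 W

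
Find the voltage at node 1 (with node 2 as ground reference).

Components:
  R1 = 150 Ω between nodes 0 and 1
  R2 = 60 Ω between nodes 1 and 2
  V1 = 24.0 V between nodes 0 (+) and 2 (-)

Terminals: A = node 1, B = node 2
Nodal analysis, taking node 2 as the 0 V reference.
Source V1 fixes V_0 = 24 V.
KCL at each unknown node (sum of currents leaving = 0; resistances in Ω):
  Node 1: (V_1 - 24)/150 + (V_1 - 0)/60 = 0
Collecting terms: 0.02333 × V_1 = 0.16  =>  V_1 = 6.857 V
The requested potential is V_1 = 6.857 V.

Final answer: V_1 = 6.857 V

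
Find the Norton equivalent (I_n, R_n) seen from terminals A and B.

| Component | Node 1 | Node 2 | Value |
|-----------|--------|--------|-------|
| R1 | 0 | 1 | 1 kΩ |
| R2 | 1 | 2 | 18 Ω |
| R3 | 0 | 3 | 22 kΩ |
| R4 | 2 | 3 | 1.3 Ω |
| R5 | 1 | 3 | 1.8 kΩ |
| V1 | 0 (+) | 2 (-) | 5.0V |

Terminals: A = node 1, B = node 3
Find the Thévenin equivalent first; then I_n = V_th/R_th and R_n = R_th.
Step 1 — V_th is the open-circuit voltage V_A - V_B (nothing connected across the terminals).
Nodal analysis, taking node 2 as the 0 V reference.
Source V1 fixes V_0 = 5 V.
KCL at each unknown node (sum of currents leaving = 0; resistances in Ω):
  Node 1: (V_1 - 5)/1000 + (V_1 - 0)/18 + (V_1 - V_3)/1800 = 0
  Node 3: (V_3 - 5)/22000 + (V_3 - 0)/1.3 + (V_3 - V_1)/1800 = 0
Collecting terms (coefficients in siemens):
  0.05711·V_1 - 0.0005556·V_3 = 0.005
  0.7698·V_3 - 0.0005556·V_1 = 0.0002273
Determinant D = (0.05711)(0.7698) - (-0.0005556)(-0.0005556) = 0.04397
V_1 = [(0.005)(0.7698) - (-0.0005556)(0.0002273)]/D = 0.08755 V
V_3 = [(0.05711)(0.0002273) - (0.005)(-0.0005556)]/D = 0.0003584 V
V_th = V_1 - V_3 = 0.08755 - 0.0003584 = 0.08719 V
Step 2 — R_th: zero the source — replace V1 by a short circuit (node 2 merges into node 0) — and find the resistance seen between A (node 1) and B (node 3).
Reduce the network between node 1 (A) and node 3 (B) by series/parallel combination:
  Rp1 = R1 ‖ R2 (parallel, both between nodes 0 and 1) = 1/(1/1000 + 1/18) = 17.68 Ω
  Rp2 = R3 ‖ R4 (parallel, both between nodes 0 and 3) = 1/(1/22000 + 1/1.3) = 1.3 Ω
  Rs1 = Rp1 + Rp2 (series, joined only at node 0) = 17.68 + 1.3 = 18.98 Ω
  Rp3 = R5 ‖ Rs1 (parallel, both between nodes 1 and 3) = 1/(1/1800 + 1/18.98) = 18.78 Ω
R_th = 18.78 Ω
I_n = V_th/R_th = 0.08719/18.78 = 0.004642 A, and R_n = R_th = 18.78 Ω

Final answer: I_n = 0.004642 A, R_n = 18.78 Ω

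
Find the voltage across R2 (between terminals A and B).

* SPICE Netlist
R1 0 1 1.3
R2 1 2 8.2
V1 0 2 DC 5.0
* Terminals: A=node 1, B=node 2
R1 and R2 are in series across V1 (node 0 → node 1 → node 2), and the output A–B is taken across R2, so this is a voltage divider.
Series current: I = V1/(R1 + R2) = 5/(1.3 + 8.2) = 5/9.5 = 0.5263 A
V_R2 = I × R2 = V1 × R2/(R1 + R2) = 5 × 8.2/9.5 = 4.316 V

Final answer: 4.316 V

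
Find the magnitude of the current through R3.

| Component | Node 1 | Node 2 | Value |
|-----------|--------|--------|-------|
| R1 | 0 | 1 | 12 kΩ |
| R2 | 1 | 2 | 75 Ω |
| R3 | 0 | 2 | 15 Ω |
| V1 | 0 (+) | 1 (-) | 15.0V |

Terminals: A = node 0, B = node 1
Nodal analysis, taking node 1 as the 0 V reference.
Source V1 fixes V_0 = 15 V.
KCL at each unknown node (sum of currents leaving = 0; resistances in Ω):
  Node 2: (V_2 - 0)/75 + (V_2 - 15)/15 = 0
Collecting terms: 0.08 × V_2 = 1  =>  V_2 = 12.5 V
I_R3 = (V_0 - V_2)/R3 = (15 - 12.5)/15 = 0.1667 A
|I_R3| = 0.1667 A

Final answer: |I_R3| = 0.1667 A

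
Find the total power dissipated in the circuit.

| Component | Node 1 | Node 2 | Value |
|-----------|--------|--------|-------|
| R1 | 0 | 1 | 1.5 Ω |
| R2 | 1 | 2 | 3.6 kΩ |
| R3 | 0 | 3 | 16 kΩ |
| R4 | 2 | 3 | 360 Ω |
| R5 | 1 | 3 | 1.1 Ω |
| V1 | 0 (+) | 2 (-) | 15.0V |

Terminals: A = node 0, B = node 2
Nodal analysis, taking node 2 as the 0 V reference.
Source V1 fixes V_0 = 15 V.
KCL at each unknown node (sum of currents leaving = 0; resistances in Ω):
  Node 1: (V_1 - 15)/1.5 + (V_1 - 0)/3600 + (V_1 - V_3)/1.1 = 0
  Node 3: (V_3 - 15)/16000 + (V_3 - 0)/360 + (V_3 - V_1)/1.1 = 0
Collecting terms (coefficients in siemens):
  1.576·V_1 - 0.9091·V_3 = 10
  0.9119·V_3 - 0.9091·V_1 = 0.0009375
Determinant D = (1.576)(0.9119) - (-0.9091)(-0.9091) = 0.6108
V_1 = [(10)(0.9119) - (-0.9091)(0.0009375)]/D = 14.93 V
V_3 = [(1.576)(0.0009375) - (10)(-0.9091)]/D = 14.89 V
Power in each resistor, P = (ΔV)²/R:
  P_R1 = (15 - 14.93)²/1.5 = 0.003104 W
  P_R2 = (14.93 - 0)²/3600 = 0.06193 W
  P_R3 = (15 - 14.89)²/16000 = 0.0000008082 W
  P_R4 = (0 - 14.89)²/360 = 0.6156 W
  P_R5 = (14.93 - 14.89)²/1.1 = 0.00188 W
P_total = P_R1 + P_R2 + P_R3 + P_R4 + P_R5 = 0.6825 W

Final answer: 0.6825 W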